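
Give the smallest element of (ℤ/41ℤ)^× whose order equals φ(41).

φ(41) = 41 − 1 = 40 = 2^3 · 5.
g is a primitive root iff g^(40/q) ≢ 1 (mod 41) for each prime q ∈ {2, 5}.
g = 2: 2^20 ≡ 1 — hits 1, so not a primitive root.
g = 3: 3^20 ≡ 40; 3^8 ≡ 1 — hits 1, so not a primitive root.
g = 4: 4^20 ≡ 1 — hits 1, so not a primitive root.
g = 5: 5^20 ≡ 1 — hits 1, so not a primitive root.
g = 6: 6^20 ≡ 40; 6^8 ≡ 10 — none is 1, so 6 is a primitive root.
So 6 is the smallest generator of (Z/41Z)^×.

6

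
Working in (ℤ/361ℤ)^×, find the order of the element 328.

171

The order of 328 must divide φ(361) = φ(19^2) = 19·(19−1) = 342 = 2 · 3^2 · 19.
Divisors of 342: 1, 2, 3, 6, 9, 18, 19, 38, 57, 114, 171, 342.
Compute 328^d (mod 361) for the divisors d until we hit 1:
328^1 ≡ 328 (mod 361)
328^2 ≡ 6 (mod 361)
328^3 ≡ 163 (mod 361)
328^6 ≡ 216 (mod 361)
328^9 ≡ 191 (mod 361)
328^18 ≡ 20 (mod 361)
328^19 ≡ 62 (mod 361)
328^38 ≡ 234 (mod 361)
328^57 ≡ 68 (mod 361)
328^114 ≡ 292 (mod 361)
328^171 ≡ 1 (mod 361) ✓
Hence ord(328) = 171.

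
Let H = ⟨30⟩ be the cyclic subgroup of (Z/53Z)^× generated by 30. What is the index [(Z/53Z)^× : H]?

The order of 30 must divide φ(53) = 53 − 1 = 52 = 2^2 · 13.
Divisors of 52: 1, 2, 4, 13, 26, 52.
Test each divisor d:
30^1 ≡ 30 (mod 53)
30^2 ≡ 52 (mod 53)
30^4 ≡ 1 (mod 53) ✓
The order of 30 is 4, so the subgroup it generates has 4 elements.
The index is φ(53) / ord(30) = 52 / 4 = 13.

13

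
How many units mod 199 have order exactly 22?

10

φ(199) = 199 − 1 = 198 = 2 · 3^2 · 11.
(Z/199Z)^× is cyclic (|G| = 198); a cyclic group of order m has exactly φ(d) elements of each order d | m, and none otherwise.
22 = 2 · 11 divides 198, and φ(22) = 10.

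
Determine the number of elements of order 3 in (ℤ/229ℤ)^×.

φ(229) = 229 − 1 = 228 = 2^2 · 3 · 19.
Since (Z/229Z)^× is cyclic of order 228, the number of elements of order d is φ(d) when d | 228 and 0 otherwise.
3 | 228, and φ(3) = 3 − 1 = 2.

2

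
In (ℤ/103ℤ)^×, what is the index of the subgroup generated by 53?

By Lagrange's theorem, ord_103(53) divides φ(103) = 103 − 1 = 102 = 2 · 3 · 17.
Divisors of 102: 1, 2, 3, 6, 17, 34, 51, 102.
Test each divisor d:
53^1 ≡ 53 (mod 103)
53^2 ≡ 28 (mod 103)
53^3 ≡ 42 (mod 103)
53^6 ≡ 13 (mod 103)
53^17 ≡ 57 (mod 103)
53^34 ≡ 56 (mod 103)
53^51 ≡ 102 (mod 103)
53^102 ≡ 1 (mod 103) ✓
The order of 53 is 102, so the subgroup it generates has 102 elements.
Index = |(Z/103Z)^×| / |⟨53⟩| = 102 / 102 = 1.

1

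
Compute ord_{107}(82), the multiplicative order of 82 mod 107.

The order of 82 must divide φ(107) = 107 − 1 = 106 = 2 · 53.
Divisors of 106: 1, 2, 53, 106.
Test each divisor d:
82^1 ≡ 82 (mod 107)
82^2 ≡ 90 (mod 107)
82^53 ≡ 106 (mod 107)
82^106 ≡ 1 (mod 107) ✓
Therefore the multiplicative order of 82 modulo 107 is 106.

106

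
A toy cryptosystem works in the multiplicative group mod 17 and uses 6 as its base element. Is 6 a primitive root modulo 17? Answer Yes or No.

Yes

φ(17) = 17 − 1 = 16 = 2^4.
Test 6^(16/q) mod 17 for each prime factor q of 16:
6^8 ≡ 16 (mod 17)  [q = 2: ≢ 1 ✓]
None equal 1, so ord_17(6) = 16: 6 is a primitive root.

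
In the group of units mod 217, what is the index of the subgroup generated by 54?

6

By Lagrange's theorem, ord_217(54) divides φ(217) = φ(7·31) = (7−1)·(31−1) = 6·30 = 180 = 2^2 · 3^2 · 5.
Divisors of 180: 1, 2, 3, 4, 5, 6, 9, 10, 12, 15, 18, 20, 30, 36, 45, 60, 90, 180.
Check 54^d mod 217 for each divisor in increasing order:
54^1 ≡ 54 (mod 217)
54^2 ≡ 95 (mod 217)
54^3 ≡ 139 (mod 217)
54^4 ≡ 128 (mod 217)
54^5 ≡ 185 (mod 217)
54^6 ≡ 8 (mod 217)
54^9 ≡ 27 (mod 217)
54^10 ≡ 156 (mod 217)
54^12 ≡ 64 (mod 217)
54^15 ≡ 216 (mod 217)
54^18 ≡ 78 (mod 217)
54^20 ≡ 32 (mod 217)
54^30 ≡ 1 (mod 217) ✓
So ord_217(54) = 30, hence |⟨54⟩| = 30.
The index is φ(217) / ord(54) = 180 / 30 = 6.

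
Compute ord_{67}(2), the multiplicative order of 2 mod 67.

66

Since 2 ∈ (Z/67Z)^×, its order divides φ(67) = 67 − 1 = 66 = 2 · 3 · 11.
Divisors of 66: 1, 2, 3, 6, 11, 22, 33, 66.
Test each divisor d:
2^1 ≡ 2 (mod 67)
2^2 ≡ 4 (mod 67)
2^3 ≡ 8 (mod 67)
2^6 ≡ 64 (mod 67)
2^11 ≡ 38 (mod 67)
2^22 ≡ 37 (mod 67)
2^33 ≡ 66 (mod 67)
2^66 ≡ 1 (mod 67) ✓
Hence ord(2) = 66.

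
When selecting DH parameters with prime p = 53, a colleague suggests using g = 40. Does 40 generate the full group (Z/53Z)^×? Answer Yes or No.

φ(53) = 53 − 1 = 52 = 2^2 · 13.
It suffices to check that the order of 40 is not a proper divisor of 52: compute 40^(52/q) for q ∈ {2, 13}.
40^26 ≡ 1 (mod 53)  [q = 2: ≡ 1 ✗]
40^4 ≡ 47 (mod 53)  [q = 13: ≢ 1 ✓]
Since 40^26 ≡ 1, the order of 40 divides 26 < 52, so 40 is not a primitive root.

No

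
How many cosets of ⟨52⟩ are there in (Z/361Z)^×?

1

ord(52) | φ(361) = φ(19^2) = 19·(19−1) = 342 = 2 · 3^2 · 19.
Divisors of 342: 1, 2, 3, 6, 9, 18, 19, 38, 57, 114, 171, 342.
Check 52^d mod 361 for each divisor in increasing order:
52^1 ≡ 52 (mod 361)
52^2 ≡ 177 (mod 361)
52^3 ≡ 179 (mod 361)
52^6 ≡ 273 (mod 361)
52^9 ≡ 132 (mod 361)
52^18 ≡ 96 (mod 361)
52^19 ≡ 299 (mod 361)
52^38 ≡ 234 (mod 361)
52^57 ≡ 293 (mod 361)
52^114 ≡ 292 (mod 361)
52^171 ≡ 360 (mod 361)
52^342 ≡ 1 (mod 361) ✓
The order of 52 is 342, so the subgroup it generates has 342 elements.
Index = |(Z/361Z)^×| / |⟨52⟩| = 342 / 342 = 1.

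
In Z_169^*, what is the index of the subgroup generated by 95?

2

ord(95) | φ(169) = φ(13^2) = 13·(13−1) = 156 = 2^2 · 3 · 13.
Divisors of 156: 1, 2, 3, 4, 6, 12, 13, 26, 39, 52, 78, 156.
Evaluate successive powers at the divisors of 156:
95^1 ≡ 95 (mod 169)
95^2 ≡ 68 (mod 169)
95^3 ≡ 38 (mod 169)
95^4 ≡ 61 (mod 169)
95^6 ≡ 92 (mod 169)
95^12 ≡ 14 (mod 169)
95^13 ≡ 147 (mod 169)
95^26 ≡ 146 (mod 169)
95^39 ≡ 168 (mod 169)
95^52 ≡ 22 (mod 169)
95^78 ≡ 1 (mod 169) ✓
Thus |⟨95⟩| = ord(95) = 78.
[(Z/169Z)^× : ⟨95⟩] = 156/78 = 2.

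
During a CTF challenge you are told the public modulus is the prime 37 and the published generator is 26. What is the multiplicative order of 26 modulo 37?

3

ord(26) | φ(37) = 37 − 1 = 36 = 2^2 · 3^2.
Divisors of 36: 1, 2, 3, 4, 6, 9, 12, 18, 36.
Evaluate successive powers at the divisors of 36:
26^1 ≡ 26
26^2 ≡ 10
26^3 ≡ 1
The smallest such exponent is 3, so the order of 26 is 3.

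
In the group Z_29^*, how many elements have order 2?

1

φ(29) = 29 − 1 = 28 = 2^2 · 7.
Since (Z/29Z)^× is cyclic of order 28, the number of elements of order d is φ(d) when d | 28 and 0 otherwise.
2 | 28, and φ(2) = 2 − 1 = 1.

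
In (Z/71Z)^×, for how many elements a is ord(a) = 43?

φ(71) = 71 − 1 = 70 = 2 · 5 · 7.
(Z/71Z)^× is cyclic (|G| = 70); a cyclic group of order m has exactly φ(d) elements of each order d | m, and none otherwise.
43 does not divide 70, so no element of (Z/71Z)^× has order 43.

0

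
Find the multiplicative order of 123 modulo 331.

By Lagrange's theorem, ord_331(123) divides φ(331) = 331 − 1 = 330 = 2 · 3 · 5 · 11.
Divisors of 330: 1, 2, 3, 5, 6, 10, 11, 15, 22, 30, 33, 55, 66, 110, 165, 330.
Test each divisor d:
123^1 ≡ 123 (mod 331)
123^2 ≡ 234 (mod 331)
123^3 ≡ 316 (mod 331)
123^5 ≡ 131 (mod 331)
123^6 ≡ 225 (mod 331)
123^10 ≡ 280 (mod 331)
123^11 ≡ 16 (mod 331)
123^15 ≡ 270 (mod 331)
123^22 ≡ 256 (mod 331)
123^30 ≡ 80 (mod 331)
123^33 ≡ 124 (mod 331)
123^55 ≡ 299 (mod 331)
123^66 ≡ 150 (mod 331)
123^110 ≡ 31 (mod 331)
123^165 ≡ 1 (mod 331) ✓
Hence ord(123) = 165.

165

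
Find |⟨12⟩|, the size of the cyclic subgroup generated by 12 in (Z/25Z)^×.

The order of 12 must divide φ(25) = φ(5^2) = 5·(5−1) = 20 = 2^2 · 5.
Divisors of 20: 1, 2, 4, 5, 10, 20.
Evaluate successive powers at the divisors of 20:
12^1 ≡ 12 (mod 25)
12^2 ≡ 19 (mod 25)
12^4 ≡ 11 (mod 25)
12^5 ≡ 7 (mod 25)
12^10 ≡ 24 (mod 25)
12^20 ≡ 1 (mod 25) ✓
The smallest such exponent is 20, so the order of 12 is 20.

20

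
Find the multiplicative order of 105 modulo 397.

99

The order of 105 must divide φ(397) = 397 − 1 = 396 = 2^2 · 3^2 · 11.
Divisors of 396: 1, 2, 3, 4, 6, 9, 11, 12, 18, 22, 33, 36, 44, 66, 99, 132, 198, 396.
Test each divisor d:
105^1 ≡ 105 (mod 397)
105^2 ≡ 306 (mod 397)
105^3 ≡ 370 (mod 397)
105^4 ≡ 341 (mod 397)
105^6 ≡ 332 (mod 397)
105^9 ≡ 167 (mod 397)
105^11 ≡ 286 (mod 397)
105^12 ≡ 255 (mod 397)
105^18 ≡ 99 (mod 397)
105^22 ≡ 14 (mod 397)
105^33 ≡ 34 (mod 397)
105^36 ≡ 273 (mod 397)
105^44 ≡ 196 (mod 397)
105^66 ≡ 362 (mod 397)
105^99 ≡ 1 (mod 397) ✓
The smallest such exponent is 99, so the order of 105 is 99.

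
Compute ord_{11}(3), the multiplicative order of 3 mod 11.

5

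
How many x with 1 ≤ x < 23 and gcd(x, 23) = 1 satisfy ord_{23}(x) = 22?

φ(23) = 23 − 1 = 22 = 2 · 11.
(Z/23Z)^× is cyclic (|G| = 22); a cyclic group of order m has exactly φ(d) elements of each order d | m, and none otherwise.
22 = 2 · 11 divides 22, and φ(22) = 10.

10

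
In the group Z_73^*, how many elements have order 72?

24

φ(73) = 73 − 1 = 72 = 2^3 · 3^2.
(Z/73Z)^× is cyclic (|G| = 72); a cyclic group of order m has exactly φ(d) elements of each order d | m, and none otherwise.
72 = 2^3 · 3^2 divides 72, and φ(72) = 24.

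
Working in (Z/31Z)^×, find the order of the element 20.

15

The order of 20 must divide φ(31) = 31 − 1 = 30 = 2 · 3 · 5.
Divisors of 30: 1, 2, 3, 5, 6, 10, 15, 30.
Check 20^d mod 31 for each divisor in increasing order:
20^1 ≡ 20 (mod 31)
20^2 ≡ 28 (mod 31)
20^3 ≡ 2 (mod 31)
20^5 ≡ 25 (mod 31)
20^6 ≡ 4 (mod 31)
20^10 ≡ 5 (mod 31)
20^15 ≡ 1 (mod 31) ✓
Hence ord(20) = 15.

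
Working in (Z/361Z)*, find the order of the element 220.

57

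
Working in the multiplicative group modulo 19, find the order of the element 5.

ord(5) | φ(19) = 19 − 1 = 18 = 2 · 3^2.
Divisors of 18: 1, 2, 3, 6, 9, 18.
Compute 5^d (mod 19) for the divisors d until we hit 1:
5^1 ≡ 5 (mod 19)
5^2 ≡ 6 (mod 19)
5^3 ≡ 11 (mod 19)
5^6 ≡ 7 (mod 19)
5^9 ≡ 1 (mod 19) ✓
So ord_19(5) = 9.

9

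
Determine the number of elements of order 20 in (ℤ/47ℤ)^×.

0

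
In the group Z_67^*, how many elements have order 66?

φ(67) = 67 − 1 = 66 = 2 · 3 · 11.
(Z/67Z)^× is cyclic (|G| = 66); a cyclic group of order m has exactly φ(d) elements of each order d | m, and none otherwise.
66 = 2 · 3 · 11 divides 66, and φ(66) = 20.

20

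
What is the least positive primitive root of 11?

2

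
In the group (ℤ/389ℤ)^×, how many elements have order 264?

φ(389) = 389 − 1 = 388 = 2^2 · 97.
(Z/389Z)^× is cyclic (|G| = 388); a cyclic group of order m has exactly φ(d) elements of each order d | m, and none otherwise.
264 does not divide 388, so no element of (Z/389Z)^× has order 264.

0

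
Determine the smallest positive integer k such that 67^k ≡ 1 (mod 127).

126

By Lagrange's theorem, ord_127(67) divides φ(127) = 127 − 1 = 126 = 2 · 3^2 · 7.
Divisors of 126: 1, 2, 3, 6, 7, 9, 14, 18, 21, 42, 63, 126.
Test each divisor d:
67^1 ≡ 67 (mod 127)
67^2 ≡ 44 (mod 127)
67^3 ≡ 27 (mod 127)
67^6 ≡ 94 (mod 127)
67^7 ≡ 75 (mod 127)
67^9 ≡ 125 (mod 127)
67^14 ≡ 37 (mod 127)
67^18 ≡ 4 (mod 127)
67^21 ≡ 108 (mod 127)
67^42 ≡ 107 (mod 127)
67^63 ≡ 126 (mod 127)
67^126 ≡ 1 (mod 127) ✓
Hence ord(67) = 126.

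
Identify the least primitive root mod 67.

φ(67) = 67 − 1 = 66 = 2 · 3 · 11.
Test candidates g = 2, 3, … against the prime factors q ∈ {2, 3, 11} of φ(67): g is a generator iff g^(66/q) ≢ 1 for every such q.
g = 2: 2^33 ≡ 66; 2^22 ≡ 37; 2^6 ≡ 64 — none is 1, so 2 is a primitive root.
Hence the least primitive root of 67 is 2.

2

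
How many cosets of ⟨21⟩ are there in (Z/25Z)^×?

4

ord(21) | φ(25) = φ(5^2) = 5·(5−1) = 20 = 2^2 · 5.
Divisors of 20: 1, 2, 4, 5, 10, 20.
Evaluate successive powers at the divisors of 20:
21^1 ≡ 21
21^2 ≡ 16
21^4 ≡ 6
21^5 ≡ 1
So ord_25(21) = 5, hence |⟨21⟩| = 5.
The index is φ(25) / ord(21) = 20 / 5 = 4.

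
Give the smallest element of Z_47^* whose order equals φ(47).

5

φ(47) = 47 − 1 = 46 = 2 · 23.
g is a primitive root iff g^(46/q) ≢ 1 (mod 47) for each prime q ∈ {2, 23}.
g = 2: 2^23 ≡ 1 — hits 1, so not a primitive root.
g = 3: 3^23 ≡ 1 — hits 1, so not a primitive root.
g = 4: 4^23 ≡ 1 — hits 1, so not a primitive root.
g = 5: 5^23 ≡ 46; 5^2 ≡ 25 — none is 1, so 5 is a primitive root.
Hence the least primitive root of 47 is 5.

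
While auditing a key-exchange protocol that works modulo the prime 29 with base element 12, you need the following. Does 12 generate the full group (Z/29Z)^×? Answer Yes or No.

No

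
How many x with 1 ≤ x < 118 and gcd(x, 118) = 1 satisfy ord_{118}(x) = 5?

φ(118) = φ(2)·φ(59) = 1·58 = 58 = 2 · 29.
(Z/118Z)^× is cyclic (|G| = 58); a cyclic group of order m has exactly φ(d) elements of each order d | m, and none otherwise.
Since 5 ∤ 58, the count is 0.

0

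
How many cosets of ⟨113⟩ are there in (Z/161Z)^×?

The order of 113 must divide φ(161) = φ(7·23) = (7−1)·(23−1) = 6·22 = 132 = 2^2 · 3 · 11.
Divisors of 132: 1, 2, 3, 4, 6, 11, 12, 22, 33, 44, 66, 132.
Check 113^d mod 161 for each divisor in increasing order:
113^1 ≡ 113
113^2 ≡ 50
113^3 ≡ 15
113^4 ≡ 85
113^6 ≡ 64
113^11 ≡ 22
113^12 ≡ 71
113^22 ≡ 1
So ord_161(113) = 22, hence |⟨113⟩| = 22.
The index is φ(161) / ord(113) = 132 / 22 = 6.

6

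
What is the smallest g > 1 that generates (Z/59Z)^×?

2

φ(59) = 59 − 1 = 58 = 2 · 29.
Test candidates g = 2, 3, … against the prime factors q ∈ {2, 29} of φ(59): g is a generator iff g^(58/q) ≢ 1 for every such q.
g = 2: 2^29 ≡ 58; 2^2 ≡ 4 — none is 1, so 2 is a primitive root.
So 2 is the smallest generator of (Z/59Z)^×.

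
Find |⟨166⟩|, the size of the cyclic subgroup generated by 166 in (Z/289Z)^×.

68

By Lagrange's theorem, ord_289(166) divides φ(289) = φ(17^2) = 17·(17−1) = 272 = 2^4 · 17.
Divisors of 272: 1, 2, 4, 8, 16, 17, 34, 68, 136, 272.
Check 166^d mod 289 for each divisor in increasing order:
166^1 ≡ 166 (mod 289)
166^2 ≡ 101 (mod 289)
166^4 ≡ 86 (mod 289)
166^8 ≡ 171 (mod 289)
166^16 ≡ 52 (mod 289)
166^17 ≡ 251 (mod 289)
166^34 ≡ 288 (mod 289)
166^68 ≡ 1 (mod 289) ✓
So ord_289(166) = 68.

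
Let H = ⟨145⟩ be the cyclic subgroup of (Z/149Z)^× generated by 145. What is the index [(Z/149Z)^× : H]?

Since 145 ∈ (Z/149Z)^×, its order divides φ(149) = 149 − 1 = 148 = 2^2 · 37.
Divisors of 148: 1, 2, 4, 37, 74, 148.
Check 145^d mod 149 for each divisor in increasing order:
145^1 ≡ 145
145^2 ≡ 16
145^4 ≡ 107
145^37 ≡ 1
So ord_149(145) = 37, hence |⟨145⟩| = 37.
Index = |(Z/149Z)^×| / |⟨145⟩| = 148 / 37 = 4.

4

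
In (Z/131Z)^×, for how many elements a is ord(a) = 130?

φ(131) = 131 − 1 = 130 = 2 · 5 · 13.
(Z/131Z)^× is cyclic (|G| = 130); a cyclic group of order m has exactly φ(d) elements of each order d | m, and none otherwise.
130 = 2 · 5 · 13 divides 130, and φ(130) = 48.

48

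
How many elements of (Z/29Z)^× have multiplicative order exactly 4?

φ(29) = 29 − 1 = 28 = 2^2 · 7.
In a cyclic group of order 28, there are φ(d) elements of order d for each divisor d of 28, and zero for non-divisors.
4 = 2^2 divides 28, and φ(4) = 2.

2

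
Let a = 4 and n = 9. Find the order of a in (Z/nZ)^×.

3

By Lagrange's theorem, ord_9(4) divides φ(9) = φ(3^2) = 3·(3−1) = 6 = 2 · 3.
Divisors of 6: 1, 2, 3, 6.
Evaluate successive powers at the divisors of 6:
4^1 ≡ 4 (mod 9)
4^2 ≡ 7 (mod 9)
4^3 ≡ 1 (mod 9) ✓
The smallest such exponent is 3, so the order of 4 is 3.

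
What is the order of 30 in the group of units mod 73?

ord(30) | φ(73) = 73 − 1 = 72 = 2^3 · 3^2.
Divisors of 72: 1, 2, 3, 4, 6, 8, 9, 12, 18, 24, 36, 72.
Check 30^d mod 73 for each divisor in increasing order:
30^1 ≡ 30
30^2 ≡ 24
30^3 ≡ 63
30^4 ≡ 65
30^6 ≡ 27
30^8 ≡ 64
30^9 ≡ 22
30^12 ≡ 72
30^18 ≡ 46
30^24 ≡ 1
Therefore the multiplicative order of 30 modulo 73 is 24.

24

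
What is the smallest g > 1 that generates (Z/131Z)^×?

2

φ(131) = 131 − 1 = 130 = 2 · 5 · 13.
Test candidates g = 2, 3, … against the prime factors q ∈ {2, 5, 13} of φ(131): g is a generator iff g^(130/q) ≢ 1 for every such q.
g = 2: 2^65 ≡ 130; 2^26 ≡ 53; 2^10 ≡ 107 — none is 1, so 2 is a primitive root.
So 2 is the smallest generator of (Z/131Z)^×.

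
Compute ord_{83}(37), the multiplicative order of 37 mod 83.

By Lagrange's theorem, ord_83(37) divides φ(83) = 83 − 1 = 82 = 2 · 41.
Divisors of 82: 1, 2, 41, 82.
Check 37^d mod 83 for each divisor in increasing order:
37^1 ≡ 37 (mod 83)
37^2 ≡ 41 (mod 83)
37^41 ≡ 1 (mod 83) ✓
So ord_83(37) = 41.

41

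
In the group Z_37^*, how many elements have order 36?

12

φ(37) = 37 − 1 = 36 = 2^2 · 3^2.
In a cyclic group of order 36, there are φ(d) elements of order d for each divisor d of 36, and zero for non-divisors.
36 = 2^2 · 3^2 divides 36, and φ(36) = 12.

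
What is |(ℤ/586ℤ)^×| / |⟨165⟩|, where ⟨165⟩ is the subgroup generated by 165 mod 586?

1

The order of 165 must divide φ(586) = φ(2)·φ(293) = 1·292 = 292 = 2^2 · 73.
Divisors of 292: 1, 2, 4, 73, 146, 292.
Check 165^d mod 586 for each divisor in increasing order:
165^1 ≡ 165 (mod 586)
165^2 ≡ 269 (mod 586)
165^4 ≡ 283 (mod 586)
165^73 ≡ 431 (mod 586)
165^146 ≡ 585 (mod 586)
165^292 ≡ 1 (mod 586) ✓
Thus |⟨165⟩| = ord(165) = 292.
The index is φ(586) / ord(165) = 292 / 292 = 1.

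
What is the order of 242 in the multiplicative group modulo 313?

52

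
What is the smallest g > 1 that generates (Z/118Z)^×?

11

φ(118) = φ(2)·φ(59) = 1·58 = 58 = 2 · 29.
g is a primitive root iff g^(58/q) ≢ 1 (mod 118) for each prime q ∈ {2, 29}.
g = 2: gcd(2, 118) = 2 > 1, not a unit — skip.
g = 3: 3^29 ≡ 1 — hits 1, so not a primitive root.
g = 4: gcd(4, 118) = 2 > 1, not a unit — skip.
g = 5: 5^29 ≡ 1 — hits 1, so not a primitive root.
g = 6: gcd(6, 118) = 2 > 1, not a unit — skip.
g = 7: 7^29 ≡ 1 — hits 1, so not a primitive root.
g = 8: gcd(8, 118) = 2 > 1, not a unit — skip.
g = 9: 9^29 ≡ 1 — hits 1, so not a primitive root.
g = 10: gcd(10, 118) = 2 > 1, not a unit — skip.
g = 11: 11^29 ≡ 117; 11^2 ≡ 3 — none is 1, so 11 is a primitive root.
Hence the least primitive root of 118 is 11.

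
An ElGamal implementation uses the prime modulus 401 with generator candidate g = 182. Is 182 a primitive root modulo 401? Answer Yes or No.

Yes

φ(401) = 401 − 1 = 400 = 2^4 · 5^2.
It suffices to check that the order of 182 is not a proper divisor of 400: compute 182^(400/q) for q ∈ {2, 5}.
182^200 ≡ 400 (mod 401)  [q = 2: ≢ 1 ✓]
182^80 ≡ 372 (mod 401)  [q = 5: ≢ 1 ✓]
Every test exponent gives a nontrivial residue, hence 182 generates the full group.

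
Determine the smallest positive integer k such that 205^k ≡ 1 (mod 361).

342

By Lagrange's theorem, ord_361(205) divides φ(361) = φ(19^2) = 19·(19−1) = 342 = 2 · 3^2 · 19.
Divisors of 342: 1, 2, 3, 6, 9, 18, 19, 38, 57, 114, 171, 342.
Test each divisor d:
205^1 ≡ 205 (mod 361)
205^2 ≡ 149 (mod 361)
205^3 ≡ 221 (mod 361)
205^6 ≡ 106 (mod 361)
205^9 ≡ 322 (mod 361)
205^18 ≡ 77 (mod 361)
205^19 ≡ 262 (mod 361)
205^38 ≡ 54 (mod 361)
205^57 ≡ 69 (mod 361)
205^114 ≡ 68 (mod 361)
205^171 ≡ 360 (mod 361)
205^342 ≡ 1 (mod 361) ✓
Therefore the multiplicative order of 205 modulo 361 is 342.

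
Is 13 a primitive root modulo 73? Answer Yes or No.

φ(73) = 73 − 1 = 72 = 2^3 · 3^2.
An element g generates (Z/73Z)^× iff g^(72/q) ≢ 1 (mod 73) for each prime q ∈ {2, 3}.
13^36 ≡ 72 (mod 73)  [q = 2: ≢ 1 ✓]
13^24 ≡ 64 (mod 73)  [q = 3: ≢ 1 ✓]
All checks pass, so 13 has order 72 and is a primitive root modulo 73.

Yes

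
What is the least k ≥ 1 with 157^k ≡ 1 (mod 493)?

By Lagrange's theorem, ord_493(157) divides φ(493) = φ(17·29) = (17−1)·(29−1) = 16·28 = 448 = 2^6 · 7.
Divisors of 448: 1, 2, 4, 7, 8, 14, 16, 28, 32, 56, 64, 112, 224, 448.
Test each divisor d:
157^1 ≡ 157
157^2 ≡ 492
157^4 ≡ 1
Hence ord(157) = 4.

4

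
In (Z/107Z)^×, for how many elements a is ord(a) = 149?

φ(107) = 107 − 1 = 106 = 2 · 53.
In a cyclic group of order 106, there are φ(d) elements of order d for each divisor d of 106, and zero for non-divisors.
149 does not divide 106, so no element of (Z/107Z)^× has order 149.

0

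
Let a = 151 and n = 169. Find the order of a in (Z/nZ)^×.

By Lagrange's theorem, ord_169(151) divides φ(169) = φ(13^2) = 13·(13−1) = 156 = 2^2 · 3 · 13.
Divisors of 156: 1, 2, 3, 4, 6, 12, 13, 26, 39, 52, 78, 156.
Test each divisor d:
151^1 ≡ 151 (mod 169)
151^2 ≡ 155 (mod 169)
151^3 ≡ 83 (mod 169)
151^4 ≡ 27 (mod 169)
151^6 ≡ 129 (mod 169)
151^12 ≡ 79 (mod 169)
151^13 ≡ 99 (mod 169)
151^26 ≡ 168 (mod 169)
151^39 ≡ 70 (mod 169)
151^52 ≡ 1 (mod 169) ✓
Hence ord(151) = 52.

52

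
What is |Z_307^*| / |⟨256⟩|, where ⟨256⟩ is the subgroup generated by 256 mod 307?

ord(256) | φ(307) = 307 − 1 = 306 = 2 · 3^2 · 17.
Divisors of 306: 1, 2, 3, 6, 9, 17, 18, 34, 51, 102, 153, 306.
Check 256^d mod 307 for each divisor in increasing order:
256^1 ≡ 256 (mod 307)
256^2 ≡ 145 (mod 307)
256^3 ≡ 280 (mod 307)
256^6 ≡ 115 (mod 307)
256^9 ≡ 272 (mod 307)
256^17 ≡ 289 (mod 307)
256^18 ≡ 304 (mod 307)
256^34 ≡ 17 (mod 307)
256^51 ≡ 1 (mod 307) ✓
Thus |⟨256⟩| = ord(256) = 51.
Index = |(Z/307Z)^×| / |⟨256⟩| = 306 / 51 = 6.

6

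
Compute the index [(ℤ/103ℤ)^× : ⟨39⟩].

3

Since 39 ∈ (Z/103Z)^×, its order divides φ(103) = 103 − 1 = 102 = 2 · 3 · 17.
Divisors of 102: 1, 2, 3, 6, 17, 34, 51, 102.
Check 39^d mod 103 for each divisor in increasing order:
39^1 ≡ 39 (mod 103)
39^2 ≡ 79 (mod 103)
39^3 ≡ 94 (mod 103)
39^6 ≡ 81 (mod 103)
39^17 ≡ 102 (mod 103)
39^34 ≡ 1 (mod 103) ✓
Thus |⟨39⟩| = ord(39) = 34.
The index is φ(103) / ord(39) = 102 / 34 = 3.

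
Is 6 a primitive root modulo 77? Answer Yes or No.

No

77 = 7 · 11 is a product of two distinct odd primes, so (Z/77Z)^× ≅ (Z/7Z)^× × (Z/11Z)^× is not cyclic.
No primitive root modulo 77 exists; in particular 6 is not one.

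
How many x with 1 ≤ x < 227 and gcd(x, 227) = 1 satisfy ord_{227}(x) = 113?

112

φ(227) = 227 − 1 = 226 = 2 · 113.
(Z/227Z)^× is cyclic (|G| = 226); a cyclic group of order m has exactly φ(d) elements of each order d | m, and none otherwise.
113 | 226, and φ(113) = 113 − 1 = 112.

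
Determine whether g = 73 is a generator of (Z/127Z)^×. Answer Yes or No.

No

φ(127) = 127 − 1 = 126 = 2 · 3^2 · 7.
Test 73^(126/q) mod 127 for each prime factor q of 126:
73^63 ≡ 1 (mod 127)  [q = 2: ≡ 1 ✗]
73^42 ≡ 1 (mod 127)  [q = 3: ≡ 1 ✗]
73^18 ≡ 8 (mod 127)  [q = 7: ≢ 1 ✓]
73^63 ≡ 1 shows ord(73) | 63, strictly less than φ(127); not a primitive root.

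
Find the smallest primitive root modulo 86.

3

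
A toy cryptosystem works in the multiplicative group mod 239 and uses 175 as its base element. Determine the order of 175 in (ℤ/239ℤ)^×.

238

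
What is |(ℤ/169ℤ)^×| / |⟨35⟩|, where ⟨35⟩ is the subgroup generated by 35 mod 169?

The order of 35 must divide φ(169) = φ(13^2) = 13·(13−1) = 156 = 2^2 · 3 · 13.
Divisors of 156: 1, 2, 3, 4, 6, 12, 13, 26, 39, 52, 78, 156.
Compute 35^d (mod 169) for the divisors d until we hit 1:
35^1 ≡ 35 (mod 169)
35^2 ≡ 42 (mod 169)
35^3 ≡ 118 (mod 169)
35^4 ≡ 74 (mod 169)
35^6 ≡ 66 (mod 169)
35^12 ≡ 131 (mod 169)
35^13 ≡ 22 (mod 169)
35^26 ≡ 146 (mod 169)
35^39 ≡ 1 (mod 169) ✓
The order of 35 is 39, so the subgroup it generates has 39 elements.
The index is φ(169) / ord(35) = 156 / 39 = 4.

4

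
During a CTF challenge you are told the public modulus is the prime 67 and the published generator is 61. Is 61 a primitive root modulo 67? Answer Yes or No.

Yes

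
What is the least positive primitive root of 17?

3

φ(17) = 17 − 1 = 16 = 2^4.
g is a primitive root iff g^(16/q) ≢ 1 (mod 17) for each prime q ∈ {2}.
g = 2: 2^8 ≡ 1 — hits 1, so not a primitive root.
g = 3: 3^8 ≡ 16 — none is 1, so 3 is a primitive root.
The smallest primitive root modulo 17 is 3.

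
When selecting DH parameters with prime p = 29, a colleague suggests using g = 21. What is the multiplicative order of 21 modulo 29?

Since 21 ∈ (Z/29Z)^×, its order divides φ(29) = 29 − 1 = 28 = 2^2 · 7.
Divisors of 28: 1, 2, 4, 7, 14, 28.
Check 21^d mod 29 for each divisor in increasing order:
21^1 ≡ 21
21^2 ≡ 6
21^4 ≡ 7
21^7 ≡ 12
21^14 ≡ 28
21^28 ≡ 1
So ord_29(21) = 28.

28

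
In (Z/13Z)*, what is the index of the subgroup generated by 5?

ord(5) | φ(13) = 13 − 1 = 12 = 2^2 · 3.
Divisors of 12: 1, 2, 3, 4, 6, 12.
Test each divisor d:
5^1 ≡ 5 (mod 13)
5^2 ≡ 12 (mod 13)
5^3 ≡ 8 (mod 13)
5^4 ≡ 1 (mod 13) ✓
Thus |⟨5⟩| = ord(5) = 4.
[(Z/13Z)^× : ⟨5⟩] = 12/4 = 3.

3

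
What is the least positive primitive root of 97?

5

φ(97) = 97 − 1 = 96 = 2^5 · 3.
g is a primitive root iff g^(96/q) ≢ 1 (mod 97) for each prime q ∈ {2, 3}.
g = 2: 2^48 ≡ 1 — hits 1, so not a primitive root.
g = 3: 3^48 ≡ 1 — hits 1, so not a primitive root.
g = 4: 4^48 ≡ 1 — hits 1, so not a primitive root.
g = 5: 5^48 ≡ 96; 5^32 ≡ 35 — none is 1, so 5 is a primitive root.
So 5 is the smallest generator of (Z/97Z)^×.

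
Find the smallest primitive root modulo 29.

2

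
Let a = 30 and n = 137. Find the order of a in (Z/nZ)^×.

Since 30 ∈ (Z/137Z)^×, its order divides φ(137) = 137 − 1 = 136 = 2^3 · 17.
Divisors of 136: 1, 2, 4, 8, 17, 34, 68, 136.
Test each divisor d:
30^1 ≡ 30
30^2 ≡ 78
30^4 ≡ 56
30^8 ≡ 122
30^17 ≡ 37
30^34 ≡ 136
30^68 ≡ 1
So ord_137(30) = 68.

68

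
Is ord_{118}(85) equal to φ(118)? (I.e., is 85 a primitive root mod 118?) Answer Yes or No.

No

φ(118) = φ(2)·φ(59) = 1·58 = 58 = 2 · 29.
85 is a primitive root mod 118 iff 85^(φ(118)/q) ≢ 1 for every prime q | φ(118), i.e. q ∈ {2, 29}.
85^29 ≡ 1 (mod 118)  [q = 2: ≡ 1 ✗]
85^2 ≡ 27 (mod 118)  [q = 29: ≢ 1 ✓]
Since 85^29 ≡ 1, the order of 85 divides 29 < 58, so 85 is not a primitive root.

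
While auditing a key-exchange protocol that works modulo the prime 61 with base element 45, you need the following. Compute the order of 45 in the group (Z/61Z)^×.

Since 45 ∈ (Z/61Z)^×, its order divides φ(61) = 61 − 1 = 60 = 2^2 · 3 · 5.
Divisors of 60: 1, 2, 3, 4, 5, 6, 10, 12, 15, 20, 30, 60.
Evaluate successive powers at the divisors of 60:
45^1 ≡ 45
45^2 ≡ 12
45^3 ≡ 52
45^4 ≡ 22
45^5 ≡ 14
45^6 ≡ 20
45^10 ≡ 13
45^12 ≡ 34
45^15 ≡ 60
45^20 ≡ 47
45^30 ≡ 1
The smallest such exponent is 30, so the order of 45 is 30.

30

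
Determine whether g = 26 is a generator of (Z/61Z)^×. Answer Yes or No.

φ(61) = 61 − 1 = 60 = 2^2 · 3 · 5.
Test 26^(60/q) mod 61 for each prime factor q of 60:
26^30 ≡ 60 (mod 61)  [q = 2: ≢ 1 ✓]
26^20 ≡ 13 (mod 61)  [q = 3: ≢ 1 ✓]
26^12 ≡ 9 (mod 61)  [q = 5: ≢ 1 ✓]
All checks pass, so 26 has order 60 and is a primitive root modulo 61.

Yes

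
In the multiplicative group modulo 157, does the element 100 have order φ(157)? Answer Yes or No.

No

φ(157) = 157 − 1 = 156 = 2^2 · 3 · 13.
An element g generates (Z/157Z)^× iff g^(156/q) ≢ 1 (mod 157) for each prime q ∈ {2, 3, 13}.
100^78 ≡ 1 (mod 157)  [q = 2: ≡ 1 ✗]
100^52 ≡ 144 (mod 157)  [q = 3: ≢ 1 ✓]
100^12 ≡ 14 (mod 157)  [q = 13: ≢ 1 ✓]
100^78 ≡ 1 shows ord(100) | 78, strictly less than φ(157); not a primitive root.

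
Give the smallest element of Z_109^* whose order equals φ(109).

φ(109) = 109 − 1 = 108 = 2^2 · 3^3.
g is a primitive root iff g^(108/q) ≢ 1 (mod 109) for each prime q ∈ {2, 3}.
g = 2: 2^54 ≡ 108; 2^36 ≡ 1 — hits 1, so not a primitive root.
g = 3: 3^54 ≡ 1 — hits 1, so not a primitive root.
g = 4: 4^54 ≡ 1 — hits 1, so not a primitive root.
g = 5: 5^54 ≡ 1 — hits 1, so not a primitive root.
g = 6: 6^54 ≡ 108; 6^36 ≡ 63 — none is 1, so 6 is a primitive root.
The smallest primitive root modulo 109 is 6.

6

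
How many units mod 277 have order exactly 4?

φ(277) = 277 − 1 = 276 = 2^2 · 3 · 23.
In a cyclic group of order 276, there are φ(d) elements of order d for each divisor d of 276, and zero for non-divisors.
4 = 2^2 divides 276, and φ(4) = 2.

2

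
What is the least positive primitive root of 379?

φ(379) = 379 − 1 = 378 = 2 · 3^3 · 7.
g is a primitive root iff g^(378/q) ≢ 1 (mod 379) for each prime q ∈ {2, 3, 7}.
g = 2: 2^189 ≡ 378; 2^126 ≡ 327; 2^54 ≡ 125 — none is 1, so 2 is a primitive root.
The smallest primitive root modulo 379 is 2.

2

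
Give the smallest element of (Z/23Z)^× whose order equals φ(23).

φ(23) = 23 − 1 = 22 = 2 · 11.
g is a primitive root iff g^(22/q) ≢ 1 (mod 23) for each prime q ∈ {2, 11}.
g = 2: 2^11 ≡ 1 — hits 1, so not a primitive root.
g = 3: 3^11 ≡ 1 — hits 1, so not a primitive root.
g = 4: 4^11 ≡ 1 — hits 1, so not a primitive root.
g = 5: 5^11 ≡ 22; 5^2 ≡ 2 — none is 1, so 5 is a primitive root.
So 5 is the smallest generator of (Z/23Z)^×.

5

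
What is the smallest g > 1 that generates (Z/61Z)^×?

φ(61) = 61 − 1 = 60 = 2^2 · 3 · 5.
Test candidates g = 2, 3, … against the prime factors q ∈ {2, 3, 5} of φ(61): g is a generator iff g^(60/q) ≢ 1 for every such q.
g = 2: 2^30 ≡ 60; 2^20 ≡ 47; 2^12 ≡ 9 — none is 1, so 2 is a primitive root.
The smallest primitive root modulo 61 is 2.

2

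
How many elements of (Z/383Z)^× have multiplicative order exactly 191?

φ(383) = 383 − 1 = 382 = 2 · 191.
In a cyclic group of order 382, there are φ(d) elements of order d for each divisor d of 382, and zero for non-divisors.
191 | 382, and φ(191) = 191 − 1 = 190.

190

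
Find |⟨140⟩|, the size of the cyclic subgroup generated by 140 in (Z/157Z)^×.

78

ord(140) | φ(157) = 157 − 1 = 156 = 2^2 · 3 · 13.
Divisors of 156: 1, 2, 3, 4, 6, 12, 13, 26, 39, 52, 78, 156.
Compute 140^d (mod 157) for the divisors d until we hit 1:
140^1 ≡ 140 (mod 157)
140^2 ≡ 132 (mod 157)
140^3 ≡ 111 (mod 157)
140^4 ≡ 154 (mod 157)
140^6 ≡ 75 (mod 157)
140^12 ≡ 130 (mod 157)
140^13 ≡ 145 (mod 157)
140^26 ≡ 144 (mod 157)
140^39 ≡ 156 (mod 157)
140^52 ≡ 12 (mod 157)
140^78 ≡ 1 (mod 157) ✓
Therefore the multiplicative order of 140 modulo 157 is 78.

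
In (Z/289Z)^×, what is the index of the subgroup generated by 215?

1

By Lagrange's theorem, ord_289(215) divides φ(289) = φ(17^2) = 17·(17−1) = 272 = 2^4 · 17.
Divisors of 272: 1, 2, 4, 8, 16, 17, 34, 68, 136, 272.
Check 215^d mod 289 for each divisor in increasing order:
215^1 ≡ 215 (mod 289)
215^2 ≡ 274 (mod 289)
215^4 ≡ 225 (mod 289)
215^8 ≡ 50 (mod 289)
215^16 ≡ 188 (mod 289)
215^17 ≡ 249 (mod 289)
215^34 ≡ 155 (mod 289)
215^68 ≡ 38 (mod 289)
215^136 ≡ 288 (mod 289)
215^272 ≡ 1 (mod 289) ✓
So ord_289(215) = 272, hence |⟨215⟩| = 272.
The index is φ(289) / ord(215) = 272 / 272 = 1.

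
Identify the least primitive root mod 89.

3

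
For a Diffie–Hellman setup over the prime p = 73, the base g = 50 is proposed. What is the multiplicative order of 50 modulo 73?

36

Since 50 ∈ (Z/73Z)^×, its order divides φ(73) = 73 − 1 = 72 = 2^3 · 3^2.
Divisors of 72: 1, 2, 3, 4, 6, 8, 9, 12, 18, 24, 36, 72.
Compute 50^d (mod 73) for the divisors d until we hit 1:
50^1 ≡ 50 (mod 73)
50^2 ≡ 18 (mod 73)
50^3 ≡ 24 (mod 73)
50^4 ≡ 32 (mod 73)
50^6 ≡ 65 (mod 73)
50^8 ≡ 2 (mod 73)
50^9 ≡ 27 (mod 73)
50^12 ≡ 64 (mod 73)
50^18 ≡ 72 (mod 73)
50^24 ≡ 8 (mod 73)
50^36 ≡ 1 (mod 73) ✓
Therefore the multiplicative order of 50 modulo 73 is 36.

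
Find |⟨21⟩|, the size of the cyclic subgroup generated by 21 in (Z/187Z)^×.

The order of 21 must divide φ(187) = φ(11·17) = (11−1)·(17−1) = 10·16 = 160 = 2^5 · 5.
Divisors of 160: 1, 2, 4, 5, 8, 10, 16, 20, 32, 40, 80, 160.
Evaluate successive powers at the divisors of 160:
21^1 ≡ 21
21^2 ≡ 67
21^4 ≡ 1
So ord_187(21) = 4.

4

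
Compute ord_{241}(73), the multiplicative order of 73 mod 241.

80

By Lagrange's theorem, ord_241(73) divides φ(241) = 241 − 1 = 240 = 2^4 · 3 · 5.
Divisors of 240: 1, 2, 3, 4, 5, 6, 8, 10, 12, 15, 16, 20, 24, 30, 40, 48, 60, 80, 120, 240.
Evaluate successive powers at the divisors of 240:
73^1 ≡ 73
73^2 ≡ 27
73^3 ≡ 43
73^4 ≡ 6
73^5 ≡ 197
73^6 ≡ 162
73^8 ≡ 36
73^10 ≡ 8
73^12 ≡ 216
73^15 ≡ 130
73^16 ≡ 91
73^20 ≡ 64
73^24 ≡ 143
73^30 ≡ 30
73^40 ≡ 240
73^48 ≡ 205
73^60 ≡ 177
73^80 ≡ 1
Therefore the multiplicative order of 73 modulo 241 is 80.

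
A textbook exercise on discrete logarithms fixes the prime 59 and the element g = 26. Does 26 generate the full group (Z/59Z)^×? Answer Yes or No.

φ(59) = 59 − 1 = 58 = 2 · 29.
An element g generates (Z/59Z)^× iff g^(58/q) ≢ 1 (mod 59) for each prime q ∈ {2, 29}.
26^29 ≡ 1 (mod 59)  [q = 2: ≡ 1 ✗]
26^2 ≡ 27 (mod 59)  [q = 29: ≢ 1 ✓]
The check at q = 2 fails, so 26 generates a proper subgroup.

No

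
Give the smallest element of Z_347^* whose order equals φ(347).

2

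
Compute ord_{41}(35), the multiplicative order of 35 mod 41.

Since 35 ∈ (Z/41Z)^×, its order divides φ(41) = 41 − 1 = 40 = 2^3 · 5.
Divisors of 40: 1, 2, 4, 5, 8, 10, 20, 40.
Compute 35^d (mod 41) for the divisors d until we hit 1:
35^1 ≡ 35
35^2 ≡ 36
35^4 ≡ 25
35^5 ≡ 14
35^8 ≡ 10
35^10 ≡ 32
35^20 ≡ 40
35^40 ≡ 1
So ord_41(35) = 40.

40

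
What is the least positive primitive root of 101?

2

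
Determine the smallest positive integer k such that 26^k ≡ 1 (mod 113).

56

The order of 26 must divide φ(113) = 113 − 1 = 112 = 2^4 · 7.
Divisors of 112: 1, 2, 4, 7, 8, 14, 16, 28, 56, 112.
Check 26^d mod 113 for each divisor in increasing order:
26^1 ≡ 26
26^2 ≡ 111
26^4 ≡ 4
26^7 ≡ 18
26^8 ≡ 16
26^14 ≡ 98
26^16 ≡ 30
26^28 ≡ 112
26^56 ≡ 1
So ord_113(26) = 56.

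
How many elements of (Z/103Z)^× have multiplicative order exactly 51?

32

φ(103) = 103 − 1 = 102 = 2 · 3 · 17.
Since (Z/103Z)^× is cyclic of order 102, the number of elements of order d is φ(d) when d | 102 and 0 otherwise.
51 = 3 · 17 divides 102, and φ(51) = 32.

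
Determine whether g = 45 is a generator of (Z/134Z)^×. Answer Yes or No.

φ(134) = φ(2)·φ(67) = 1·66 = 66 = 2 · 3 · 11.
An element g generates (Z/134Z)^× iff g^(66/q) ≢ 1 (mod 134) for each prime q ∈ {2, 3, 11}.
45^33 ≡ 133 (mod 134)  [q = 2: ≢ 1 ✓]
45^22 ≡ 1 (mod 134)  [q = 3: ≡ 1 ✗]
45^6 ≡ 25 (mod 134)  [q = 11: ≢ 1 ✓]
45^22 ≡ 1 shows ord(45) | 22, strictly less than φ(134); not a primitive root.

No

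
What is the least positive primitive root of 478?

7

φ(478) = φ(2)·φ(239) = 1·238 = 238 = 2 · 7 · 17.
Test candidates g = 2, 3, … against the prime factors q ∈ {2, 7, 17} of φ(478): g is a generator iff g^(238/q) ≢ 1 for every such q.
g = 2: gcd(2, 478) = 2 > 1, not a unit — skip.
g = 3: 3^119 ≡ 1 — hits 1, so not a primitive root.
g = 4: gcd(4, 478) = 2 > 1, not a unit — skip.
g = 5: 5^119 ≡ 1 — hits 1, so not a primitive root.
g = 6: gcd(6, 478) = 2 > 1, not a unit — skip.
g = 7: 7^119 ≡ 477; 7^34 ≡ 263; 7^14 ≡ 211 — none is 1, so 7 is a primitive root.
Hence the least primitive root of 478 is 7.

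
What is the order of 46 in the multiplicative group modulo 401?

ord(46) | φ(401) = 401 − 1 = 400 = 2^4 · 5^2.
Divisors of 400: 1, 2, 4, 5, 8, 10, 16, 20, 25, 40, 50, 80, 100, 200, 400.
Test each divisor d:
46^1 ≡ 46
46^2 ≡ 111
46^4 ≡ 291
46^5 ≡ 153
46^8 ≡ 70
46^10 ≡ 151
46^16 ≡ 88
46^20 ≡ 345
46^25 ≡ 254
46^40 ≡ 329
46^50 ≡ 356
46^80 ≡ 372
46^100 ≡ 20
46^200 ≡ 400
46^400 ≡ 1
The smallest such exponent is 400, so the order of 46 is 400.

400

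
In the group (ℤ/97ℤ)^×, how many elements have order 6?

φ(97) = 97 − 1 = 96 = 2^5 · 3.
In a cyclic group of order 96, there are φ(d) elements of order d for each divisor d of 96, and zero for non-divisors.
6 = 2 · 3 divides 96, and φ(6) = 2.

2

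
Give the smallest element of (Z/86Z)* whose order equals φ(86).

3

φ(86) = φ(2)·φ(43) = 1·42 = 42 = 2 · 3 · 7.
Test candidates g = 2, 3, … against the prime factors q ∈ {2, 3, 7} of φ(86): g is a generator iff g^(42/q) ≢ 1 for every such q.
g = 2: gcd(2, 86) = 2 > 1, not a unit — skip.
g = 3: 3^21 ≡ 85; 3^14 ≡ 79; 3^6 ≡ 41 — none is 1, so 3 is a primitive root.
So 3 is the smallest generator of (Z/86Z)^×.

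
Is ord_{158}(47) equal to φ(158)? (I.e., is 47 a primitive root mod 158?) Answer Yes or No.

Yes

φ(158) = φ(2)·φ(79) = 1·78 = 78 = 2 · 3 · 13.
It suffices to check that the order of 47 is not a proper divisor of 78: compute 47^(78/q) for q ∈ {2, 3, 13}.
47^39 ≡ 157 (mod 158)  [q = 2: ≢ 1 ✓]
47^26 ≡ 55 (mod 158)  [q = 3: ≢ 1 ✓]
47^6 ≡ 131 (mod 158)  [q = 13: ≢ 1 ✓]
All checks pass, so 47 has order 78 and is a primitive root modulo 158.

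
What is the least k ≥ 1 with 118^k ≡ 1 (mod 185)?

Since 118 ∈ (Z/185Z)^×, its order divides φ(185) = φ(5·37) = (5−1)·(37−1) = 4·36 = 144 = 2^4 · 3^2.
Divisors of 144: 1, 2, 3, 4, 6, 8, 9, 12, 16, 18, 24, 36, 48, 72, 144.
Check 118^d mod 185 for each divisor in increasing order:
118^1 ≡ 118 (mod 185)
118^2 ≡ 49 (mod 185)
118^3 ≡ 47 (mod 185)
118^4 ≡ 181 (mod 185)
118^6 ≡ 174 (mod 185)
118^8 ≡ 16 (mod 185)
118^9 ≡ 38 (mod 185)
118^12 ≡ 121 (mod 185)
118^16 ≡ 71 (mod 185)
118^18 ≡ 149 (mod 185)
118^24 ≡ 26 (mod 185)
118^36 ≡ 1 (mod 185) ✓
Hence ord(118) = 36.

36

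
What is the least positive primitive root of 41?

φ(41) = 41 − 1 = 40 = 2^3 · 5.
g is a primitive root iff g^(40/q) ≢ 1 (mod 41) for each prime q ∈ {2, 5}.
g = 2: 2^20 ≡ 1 — hits 1, so not a primitive root.
g = 3: 3^20 ≡ 40; 3^8 ≡ 1 — hits 1, so not a primitive root.
g = 4: 4^20 ≡ 1 — hits 1, so not a primitive root.
g = 5: 5^20 ≡ 1 — hits 1, so not a primitive root.
g = 6: 6^20 ≡ 40; 6^8 ≡ 10 — none is 1, so 6 is a primitive root.
So 6 is the smallest generator of (Z/41Z)^×.

6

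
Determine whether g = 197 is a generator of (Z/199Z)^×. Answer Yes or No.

Yes

φ(199) = 199 − 1 = 198 = 2 · 3^2 · 11.
Test 197^(198/q) mod 199 for each prime factor q of 198:
197^99 ≡ 198 (mod 199)  [q = 2: ≢ 1 ✓]
197^66 ≡ 106 (mod 199)  [q = 3: ≢ 1 ✓]
197^18 ≡ 61 (mod 199)  [q = 11: ≢ 1 ✓]
All checks pass, so 197 has order 198 and is a primitive root modulo 199.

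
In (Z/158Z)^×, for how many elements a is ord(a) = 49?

φ(158) = φ(2)·φ(79) = 1·78 = 78 = 2 · 3 · 13.
(Z/158Z)^× is cyclic (|G| = 78); a cyclic group of order m has exactly φ(d) elements of each order d | m, and none otherwise.
Here 78 is not a multiple of 49, so there are no elements of order 49.

0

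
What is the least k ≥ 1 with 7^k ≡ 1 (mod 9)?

3

By Lagrange's theorem, ord_9(7) divides φ(9) = φ(3^2) = 3·(3−1) = 6 = 2 · 3.
Divisors of 6: 1, 2, 3, 6.
Check 7^d mod 9 for each divisor in increasing order:
7^1 ≡ 7 (mod 9)
7^2 ≡ 4 (mod 9)
7^3 ≡ 1 (mod 9) ✓
The smallest such exponent is 3, so the order of 7 is 3.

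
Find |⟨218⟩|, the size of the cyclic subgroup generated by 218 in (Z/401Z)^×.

100

By Lagrange's theorem, ord_401(218) divides φ(401) = 401 − 1 = 400 = 2^4 · 5^2.
Divisors of 400: 1, 2, 4, 5, 8, 10, 16, 20, 25, 40, 50, 80, 100, 200, 400.
Evaluate successive powers at the divisors of 400:
218^1 ≡ 218 (mod 401)
218^2 ≡ 206 (mod 401)
218^4 ≡ 331 (mod 401)
218^5 ≡ 379 (mod 401)
218^8 ≡ 88 (mod 401)
218^10 ≡ 83 (mod 401)
218^16 ≡ 125 (mod 401)
218^20 ≡ 72 (mod 401)
218^25 ≡ 20 (mod 401)
218^40 ≡ 372 (mod 401)
218^50 ≡ 400 (mod 401)
218^80 ≡ 39 (mod 401)
218^100 ≡ 1 (mod 401) ✓
Hence ord(218) = 100.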